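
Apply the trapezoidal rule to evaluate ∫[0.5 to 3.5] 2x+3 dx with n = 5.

f(x) = 2x+3
a = 0.5, b = 3.5, n = 5
h = (b - a)/n = 0.600000

Trapezoidal rule: (h/2)[f(x₀) + 2f(x₁) + 2f(x₂) + ... + f(xₙ)]

x_0 = 0.5000, f(x_0) = 4.000000, coefficient = 1
x_1 = 1.1000, f(x_1) = 5.200000, coefficient = 2
x_2 = 1.7000, f(x_2) = 6.400000, coefficient = 2
x_3 = 2.3000, f(x_3) = 7.600000, coefficient = 2
x_4 = 2.9000, f(x_4) = 8.800000, coefficient = 2
x_5 = 3.5000, f(x_5) = 10.000000, coefficient = 1

I ≈ (0.600000/2) × 70.000000 = 21.000000
Exact value: 21.000000
Error: 0.000000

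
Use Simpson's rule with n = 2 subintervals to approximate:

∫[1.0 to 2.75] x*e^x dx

f(x) = x*e^x
a = 1.0, b = 2.75, n = 2
h = (b - a)/n = 0.875000

Simpson's rule: (h/3)[f(x₀) + 4f(x₁) + 2f(x₂) + ... + f(xₙ)]

x_0 = 1.0000, f(x_0) = 2.718282, coefficient = 1
x_1 = 1.8750, f(x_1) = 12.226536, coefficient = 4
x_2 = 2.7500, f(x_2) = 43.017238, coefficient = 1

I ≈ (0.875000/3) × 94.641663 = 27.603818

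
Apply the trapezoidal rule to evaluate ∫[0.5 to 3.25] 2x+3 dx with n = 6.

f(x) = 2x+3
a = 0.5, b = 3.25, n = 6
h = (b - a)/n = 0.458333

Trapezoidal rule: (h/2)[f(x₀) + 2f(x₁) + 2f(x₂) + ... + f(xₙ)]

x_0 = 0.5000, f(x_0) = 4.000000, coefficient = 1
x_1 = 0.9583, f(x_1) = 4.916667, coefficient = 2
x_2 = 1.4167, f(x_2) = 5.833333, coefficient = 2
x_3 = 1.8750, f(x_3) = 6.750000, coefficient = 2
x_4 = 2.3333, f(x_4) = 7.666667, coefficient = 2
x_5 = 2.7917, f(x_5) = 8.583333, coefficient = 2
x_6 = 3.2500, f(x_6) = 9.500000, coefficient = 1

I ≈ (0.458333/2) × 81.000000 = 18.562500
Exact value: 18.562500
Error: 0.000000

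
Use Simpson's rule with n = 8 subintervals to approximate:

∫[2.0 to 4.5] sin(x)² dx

f(x) = sin(x)²
a = 2.0, b = 4.5, n = 8
h = (b - a)/n = 0.312500

Simpson's rule: (h/3)[f(x₀) + 4f(x₁) + 2f(x₂) + ... + f(xₙ)]

x_0 = 2.0000, f(x_0) = 0.826822, coefficient = 1
x_1 = 2.3125, f(x_1) = 0.543639, coefficient = 4
x_2 = 2.6250, f(x_2) = 0.243957, coefficient = 2
x_3 = 2.9375, f(x_3) = 0.041079, coefficient = 4
x_4 = 3.2500, f(x_4) = 0.011706, coefficient = 2
x_5 = 3.5625, f(x_5) = 0.166945, coefficient = 4
x_6 = 3.8750, f(x_6) = 0.448103, coefficient = 2
x_7 = 4.1875, f(x_7) = 0.748882, coefficient = 4
x_8 = 4.5000, f(x_8) = 0.955565, coefficient = 1

I ≈ (0.312500/3) × 9.192096 = 0.957510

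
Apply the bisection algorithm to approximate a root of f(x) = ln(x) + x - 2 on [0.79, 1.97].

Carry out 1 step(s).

f(x) = ln(x) + x - 2
Initial interval: [0.79, 1.97]

Iteration 1:
  c_1 = (0.790000 + 1.970000)/2 = 1.380000
  f(c_1) = f(1.380000) = -0.297917
  f(a) × f(c) ≥ 0, new interval: [1.380000, 1.970000]

After 1 iteration(s), the approximation is c_1 = 1.380000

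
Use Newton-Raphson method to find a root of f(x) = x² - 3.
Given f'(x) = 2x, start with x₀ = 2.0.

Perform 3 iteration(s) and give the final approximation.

f(x) = x² - 3
f'(x) = 2x
x₀ = 2.0

Newton-Raphson formula: x_{n+1} = x_n - f(x_n)/f'(x_n)

Iteration 1:
  f(2.000000) = 1.000000
  f'(2.000000) = 4.000000
  x_1 = 2.000000 - 1.000000/4.000000 = 1.750000
Iteration 2:
  f(1.750000) = 0.062500
  f'(1.750000) = 3.500000
  x_2 = 1.750000 - 0.062500/3.500000 = 1.732143
Iteration 3:
  f(1.732143) = 0.000319
  f'(1.732143) = 3.464286
  x_3 = 1.732143 - 0.000319/3.464286 = 1.732051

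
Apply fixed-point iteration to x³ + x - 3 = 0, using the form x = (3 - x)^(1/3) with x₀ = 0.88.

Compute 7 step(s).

Equation: x³ + x - 3 = 0
Fixed-point form: x = (3 - x)^(1/3)
x₀ = 0.88

x_1 = g(0.880000) = 1.284632
x_2 = g(1.284632) = 1.197069
x_3 = g(1.197069) = 1.217100
x_4 = g(1.217100) = 1.212576
x_5 = g(1.212576) = 1.213601
x_6 = g(1.213601) = 1.213369
x_7 = g(1.213369) = 1.213421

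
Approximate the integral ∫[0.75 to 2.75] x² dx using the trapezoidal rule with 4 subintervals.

f(x) = x²
a = 0.75, b = 2.75, n = 4
h = (b - a)/n = 0.500000

Trapezoidal rule: (h/2)[f(x₀) + 2f(x₁) + 2f(x₂) + ... + f(xₙ)]

x_0 = 0.7500, f(x_0) = 0.562500, coefficient = 1
x_1 = 1.2500, f(x_1) = 1.562500, coefficient = 2
x_2 = 1.7500, f(x_2) = 3.062500, coefficient = 2
x_3 = 2.2500, f(x_3) = 5.062500, coefficient = 2
x_4 = 2.7500, f(x_4) = 7.562500, coefficient = 1

I ≈ (0.500000/2) × 27.500000 = 6.875000
Exact value: 6.791667
Error: 0.083333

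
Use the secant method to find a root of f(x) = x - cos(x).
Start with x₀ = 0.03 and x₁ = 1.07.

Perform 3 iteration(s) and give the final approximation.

f(x) = x - cos(x)
x₀ = 0.03, x₁ = 1.07

Secant formula: x_{n+1} = x_n - f(x_n)(x_n - x_{n-1})/(f(x_n) - f(x_{n-1}))

Iteration 1:
  f(0.030000) = -0.969550
  f(1.070000) = 0.589876
  x_2 = 1.070000 - 0.589876×(1.070000 - 0.030000)/(0.589876 - (-0.969550))
       = 0.676605
Iteration 2:
  f(1.070000) = 0.589876
  f(0.676605) = -0.103098
  x_3 = 0.676605 - (-0.103098)×(0.676605 - 1.070000)/(-0.103098 - 0.589876)
       = 0.735133
Iteration 3:
  f(0.676605) = -0.103098
  f(0.735133) = -0.006609
  x_4 = 0.735133 - (-0.006609)×(0.735133 - 0.676605)/(-0.006609 - (-0.103098))
       = 0.739142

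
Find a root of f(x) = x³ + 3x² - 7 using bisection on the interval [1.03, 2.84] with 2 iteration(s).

f(x) = x³ + 3x² - 7
Initial interval: [1.03, 2.84]

Iteration 1:
  c_1 = (1.030000 + 2.840000)/2 = 1.935000
  f(c_1) = f(1.935000) = 11.477750
  f(a) × f(c) < 0, new interval: [1.030000, 1.935000]
Iteration 2:
  c_2 = (1.030000 + 1.935000)/2 = 1.482500
  f(c_2) = f(1.482500) = 2.851667
  f(a) × f(c) < 0, new interval: [1.030000, 1.482500]

After 2 iteration(s), the approximation is c_2 = 1.482500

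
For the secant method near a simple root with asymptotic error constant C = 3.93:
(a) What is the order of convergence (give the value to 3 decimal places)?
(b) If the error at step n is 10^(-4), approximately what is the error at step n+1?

(a) Secant method has superlinear convergence with order φ = (1+√5)/2 ≈ 1.618.
    This means |e_{n+1}| ≈ C|e_n|^1.618.

(b) With |e_n| = 10^(-4) and C = 3.93:
    |e_{n+1}| ≈ 3.93 × (10^(-4))^1.618 = 3.93 × 10^(-6.47)

(a) ≈ 1.618 (golden ratio); (b) |e_{n+1}| ≈ 1.325e-06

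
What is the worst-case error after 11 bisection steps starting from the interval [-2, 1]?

Bisection error bound: |error| ≤ (b-a)/2^n
|error| ≤ (1 - (-2))/2^11 = 3/2^11
|error| ≤ 0.0014648438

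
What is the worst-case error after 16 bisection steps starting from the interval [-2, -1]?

Bisection error bound: |error| ≤ (b-a)/2^n
|error| ≤ (-1 - (-2))/2^16 = 1/2^16
|error| ≤ 0.0000152588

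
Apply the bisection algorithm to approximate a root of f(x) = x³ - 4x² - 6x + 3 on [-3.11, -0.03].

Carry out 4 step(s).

f(x) = x³ - 4x² - 6x + 3
Initial interval: [-3.11, -0.03]

Iteration 1:
  c_1 = (-3.110000 + (-0.030000))/2 = -1.570000
  f(c_1) = f(-1.570000) = -1.309493
  f(a) × f(c) ≥ 0, new interval: [-1.570000, -0.030000]
Iteration 2:
  c_2 = (-1.570000 + (-0.030000))/2 = -0.800000
  f(c_2) = f(-0.800000) = 4.728000
  f(a) × f(c) < 0, new interval: [-1.570000, -0.800000]
Iteration 3:
  c_3 = (-1.570000 + (-0.800000))/2 = -1.185000
  f(c_3) = f(-1.185000) = 2.829093
  f(a) × f(c) < 0, new interval: [-1.570000, -1.185000]
Iteration 4:
  c_4 = (-1.570000 + (-1.185000))/2 = -1.377500
  f(c_4) = f(-1.377500) = 1.061160
  f(a) × f(c) < 0, new interval: [-1.570000, -1.377500]

After 4 iteration(s), the approximation is c_4 = -1.377500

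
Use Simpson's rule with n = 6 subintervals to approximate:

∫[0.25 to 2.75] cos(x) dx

f(x) = cos(x)
a = 0.25, b = 2.75, n = 6
h = (b - a)/n = 0.416667

Simpson's rule: (h/3)[f(x₀) + 4f(x₁) + 2f(x₂) + ... + f(xₙ)]

x_0 = 0.2500, f(x_0) = 0.968912, coefficient = 1
x_1 = 0.6667, f(x_1) = 0.785887, coefficient = 4
x_2 = 1.0833, f(x_2) = 0.468386, coefficient = 2
x_3 = 1.5000, f(x_3) = 0.070737, coefficient = 4
x_4 = 1.9167, f(x_4) = -0.339016, coefficient = 2
x_5 = 2.3333, f(x_5) = -0.690758, coefficient = 4
x_6 = 2.7500, f(x_6) = -0.924302, coefficient = 1

I ≈ (0.416667/3) × 0.966816 = 0.134280
Exact value: 0.134257
Error: 0.000023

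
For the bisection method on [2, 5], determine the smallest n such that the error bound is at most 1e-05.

We need (b-a)/2^n ≤ 1e-05
(5 - 2)/2^n ≤ 1e-05
3/2^n ≤ 1e-05
2^n ≥ 300000
n ≥ log₂(300000) = 18.19
n ≥ 19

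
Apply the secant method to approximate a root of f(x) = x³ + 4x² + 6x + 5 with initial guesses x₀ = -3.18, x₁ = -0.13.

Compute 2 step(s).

f(x) = x³ + 4x² + 6x + 5
x₀ = -3.18, x₁ = -0.13

Secant formula: x_{n+1} = x_n - f(x_n)(x_n - x_{n-1})/(f(x_n) - f(x_{n-1}))

Iteration 1:
  f(-3.180000) = -5.787832
  f(-0.130000) = 4.285403
  x_2 = -0.130000 - 4.285403×(-0.130000 - (-3.180000))/(4.285403 - (-5.787832))
       = -1.427545
Iteration 2:
  f(-0.130000) = 4.285403
  f(-1.427545) = 1.677097
  x_3 = -1.427545 - 1.677097×(-1.427545 - (-0.130000))/(1.677097 - 4.285403)
       = -2.261845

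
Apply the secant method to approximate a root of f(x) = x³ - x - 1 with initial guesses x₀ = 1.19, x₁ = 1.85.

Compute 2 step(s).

f(x) = x³ - x - 1
x₀ = 1.19, x₁ = 1.85

Secant formula: x_{n+1} = x_n - f(x_n)(x_n - x_{n-1})/(f(x_n) - f(x_{n-1}))

Iteration 1:
  f(1.190000) = -0.504841
  f(1.850000) = 3.481625
  x_2 = 1.850000 - 3.481625×(1.850000 - 1.190000)/(3.481625 - (-0.504841))
       = 1.273582
Iteration 2:
  f(1.850000) = 3.481625
  f(1.273582) = -0.207820
  x_3 = 1.273582 - (-0.207820)×(1.273582 - 1.850000)/(-0.207820 - 3.481625)
       = 1.306050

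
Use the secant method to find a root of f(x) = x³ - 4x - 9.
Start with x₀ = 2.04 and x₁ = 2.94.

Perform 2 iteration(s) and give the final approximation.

f(x) = x³ - 4x - 9
x₀ = 2.04, x₁ = 2.94

Secant formula: x_{n+1} = x_n - f(x_n)(x_n - x_{n-1})/(f(x_n) - f(x_{n-1}))

Iteration 1:
  f(2.040000) = -8.670336
  f(2.940000) = 4.652184
  x_2 = 2.940000 - 4.652184×(2.940000 - 2.040000)/(4.652184 - (-8.670336))
       = 2.625723
Iteration 2:
  f(2.940000) = 4.652184
  f(2.625723) = -1.400056
  x_3 = 2.625723 - (-1.400056)×(2.625723 - 2.940000)/(-1.400056 - 4.652184)
       = 2.698424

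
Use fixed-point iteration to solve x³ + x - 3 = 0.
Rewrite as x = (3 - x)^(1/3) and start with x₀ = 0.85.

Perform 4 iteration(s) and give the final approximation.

Equation: x³ + x - 3 = 0
Fixed-point form: x = (3 - x)^(1/3)
x₀ = 0.85

x_1 = g(0.850000) = 1.290663
x_2 = g(1.290663) = 1.195664
x_3 = g(1.195664) = 1.217416
x_4 = g(1.217416) = 1.212504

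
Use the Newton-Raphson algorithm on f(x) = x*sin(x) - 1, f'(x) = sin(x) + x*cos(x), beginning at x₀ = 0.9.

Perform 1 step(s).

f(x) = x*sin(x) - 1
f'(x) = sin(x) + x*cos(x)
x₀ = 0.9

Newton-Raphson formula: x_{n+1} = x_n - f(x_n)/f'(x_n)

Iteration 1:
  f(0.900000) = -0.295006
  f'(0.900000) = 1.342776
  x_1 = 0.900000 - (-0.295006)/1.342776 = 1.119698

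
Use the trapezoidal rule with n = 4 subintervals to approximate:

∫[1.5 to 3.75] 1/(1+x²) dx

f(x) = 1/(1+x²)
a = 1.5, b = 3.75, n = 4
h = (b - a)/n = 0.562500

Trapezoidal rule: (h/2)[f(x₀) + 2f(x₁) + 2f(x₂) + ... + f(xₙ)]

x_0 = 1.5000, f(x_0) = 0.307692, coefficient = 1
x_1 = 2.0625, f(x_1) = 0.190335, coefficient = 2
x_2 = 2.6250, f(x_2) = 0.126733, coefficient = 2
x_3 = 3.1875, f(x_3) = 0.089604, coefficient = 2
x_4 = 3.7500, f(x_4) = 0.066390, coefficient = 1

I ≈ (0.562500/2) × 1.187426 = 0.333964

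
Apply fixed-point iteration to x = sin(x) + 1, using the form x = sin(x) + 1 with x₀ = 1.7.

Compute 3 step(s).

Equation: x = sin(x) + 1
Fixed-point form: x = sin(x) + 1
x₀ = 1.7

x_1 = g(1.700000) = 1.991665
x_2 = g(1.991665) = 1.912734
x_3 = g(1.912734) = 1.942107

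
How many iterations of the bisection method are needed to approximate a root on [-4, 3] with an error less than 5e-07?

We need (b-a)/2^n ≤ 5e-07
(3 - (-4))/2^n ≤ 5e-07
7/2^n ≤ 5e-07
2^n ≥ 14000000
n ≥ log₂(14000000) = 23.74
n ≥ 24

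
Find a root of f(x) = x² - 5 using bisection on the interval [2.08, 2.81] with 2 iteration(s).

f(x) = x² - 5
Initial interval: [2.08, 2.81]

Iteration 1:
  c_1 = (2.080000 + 2.810000)/2 = 2.445000
  f(c_1) = f(2.445000) = 0.978025
  f(a) × f(c) < 0, new interval: [2.080000, 2.445000]
Iteration 2:
  c_2 = (2.080000 + 2.445000)/2 = 2.262500
  f(c_2) = f(2.262500) = 0.118906
  f(a) × f(c) < 0, new interval: [2.080000, 2.262500]

After 2 iteration(s), the approximation is c_2 = 2.262500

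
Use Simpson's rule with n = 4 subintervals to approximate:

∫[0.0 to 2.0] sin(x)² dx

f(x) = sin(x)²
a = 0.0, b = 2.0, n = 4
h = (b - a)/n = 0.500000

Simpson's rule: (h/3)[f(x₀) + 4f(x₁) + 2f(x₂) + ... + f(xₙ)]

x_0 = 0.0000, f(x_0) = 0.000000, coefficient = 1
x_1 = 0.5000, f(x_1) = 0.229849, coefficient = 4
x_2 = 1.0000, f(x_2) = 0.708073, coefficient = 2
x_3 = 1.5000, f(x_3) = 0.994996, coefficient = 4
x_4 = 2.0000, f(x_4) = 0.826822, coefficient = 1

I ≈ (0.500000/3) × 7.142349 = 1.190392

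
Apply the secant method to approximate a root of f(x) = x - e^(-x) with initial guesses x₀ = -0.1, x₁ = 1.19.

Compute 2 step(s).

f(x) = x - e^(-x)
x₀ = -0.1, x₁ = 1.19

Secant formula: x_{n+1} = x_n - f(x_n)(x_n - x_{n-1})/(f(x_n) - f(x_{n-1}))

Iteration 1:
  f(-0.100000) = -1.205171
  f(1.190000) = 0.885779
  x_2 = 1.190000 - 0.885779×(1.190000 - (-0.100000))/(0.885779 - (-1.205171))
       = 0.643524
Iteration 2:
  f(1.190000) = 0.885779
  f(0.643524) = 0.118086
  x_3 = 0.643524 - 0.118086×(0.643524 - 1.190000)/(0.118086 - 0.885779)
       = 0.559465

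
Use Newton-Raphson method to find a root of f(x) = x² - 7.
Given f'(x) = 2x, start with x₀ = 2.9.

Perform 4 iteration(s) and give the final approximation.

f(x) = x² - 7
f'(x) = 2x
x₀ = 2.9

Newton-Raphson formula: x_{n+1} = x_n - f(x_n)/f'(x_n)

Iteration 1:
  f(2.900000) = 1.410000
  f'(2.900000) = 5.800000
  x_1 = 2.900000 - 1.410000/5.800000 = 2.656897
Iteration 2:
  f(2.656897) = 0.059099
  f'(2.656897) = 5.313793
  x_2 = 2.656897 - 0.059099/5.313793 = 2.645775
Iteration 3:
  f(2.645775) = 0.000124
  f'(2.645775) = 5.291549
  x_3 = 2.645775 - 0.000124/5.291549 = 2.645751
Iteration 4:
  f(2.645751) = 0.000000
  f'(2.645751) = 5.291503
  x_4 = 2.645751 - 0.000000/5.291503 = 2.645751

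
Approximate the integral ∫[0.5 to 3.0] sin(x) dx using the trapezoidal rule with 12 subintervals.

f(x) = sin(x)
a = 0.5, b = 3.0, n = 12
h = (b - a)/n = 0.208333

Trapezoidal rule: (h/2)[f(x₀) + 2f(x₁) + 2f(x₂) + ... + f(xₙ)]

x_0 = 0.5000, f(x_0) = 0.479426, coefficient = 1
x_1 = 0.7083, f(x_1) = 0.650569, coefficient = 2
x_2 = 0.9167, f(x_2) = 0.793578, coefficient = 2
x_3 = 1.1250, f(x_3) = 0.902268, coefficient = 2
x_4 = 1.3333, f(x_4) = 0.971938, coefficient = 2
x_5 = 1.5417, f(x_5) = 0.999576, coefficient = 2
x_6 = 1.7500, f(x_6) = 0.983986, coefficient = 2
x_7 = 1.9583, f(x_7) = 0.925843, coefficient = 2
x_8 = 2.1667, f(x_8) = 0.827660, coefficient = 2
x_9 = 2.3750, f(x_9) = 0.693685, coefficient = 2
x_10 = 2.5833, f(x_10) = 0.529711, coefficient = 2
x_11 = 2.7917, f(x_11) = 0.342828, coefficient = 2
x_12 = 3.0000, f(x_12) = 0.141120, coefficient = 1

I ≈ (0.208333/2) × 17.863827 = 1.860815
Exact value: 1.867575
Error: 0.006760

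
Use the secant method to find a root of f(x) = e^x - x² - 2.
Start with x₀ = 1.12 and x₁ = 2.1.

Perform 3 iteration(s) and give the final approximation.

f(x) = e^x - x² - 2
x₀ = 1.12, x₁ = 2.1

Secant formula: x_{n+1} = x_n - f(x_n)(x_n - x_{n-1})/(f(x_n) - f(x_{n-1}))

Iteration 1:
  f(1.120000) = -0.189546
  f(2.100000) = 1.756170
  x_2 = 2.100000 - 1.756170×(2.100000 - 1.120000)/(1.756170 - (-0.189546))
       = 1.215469
Iteration 2:
  f(2.100000) = 1.756170
  f(1.215469) = -0.105490
  x_3 = 1.215469 - (-0.105490)×(1.215469 - 2.100000)/(-0.105490 - 1.756170)
       = 1.265590
Iteration 3:
  f(1.215469) = -0.105490
  f(1.265590) = -0.056534
  x_4 = 1.265590 - (-0.056534)×(1.265590 - 1.215469)/(-0.056534 - (-0.105490))
       = 1.323470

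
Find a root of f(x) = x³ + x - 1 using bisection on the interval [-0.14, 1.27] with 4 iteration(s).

f(x) = x³ + x - 1
Initial interval: [-0.14, 1.27]

Iteration 1:
  c_1 = (-0.140000 + 1.270000)/2 = 0.565000
  f(c_1) = f(0.565000) = -0.254638
  f(a) × f(c) ≥ 0, new interval: [0.565000, 1.270000]
Iteration 2:
  c_2 = (0.565000 + 1.270000)/2 = 0.917500
  f(c_2) = f(0.917500) = 0.689857
  f(a) × f(c) < 0, new interval: [0.565000, 0.917500]
Iteration 3:
  c_3 = (0.565000 + 0.917500)/2 = 0.741250
  f(c_3) = f(0.741250) = 0.148531
  f(a) × f(c) < 0, new interval: [0.565000, 0.741250]
Iteration 4:
  c_4 = (0.565000 + 0.741250)/2 = 0.653125
  f(c_4) = f(0.653125) = -0.068270
  f(a) × f(c) ≥ 0, new interval: [0.653125, 0.741250]

After 4 iteration(s), the approximation is c_4 = 0.653125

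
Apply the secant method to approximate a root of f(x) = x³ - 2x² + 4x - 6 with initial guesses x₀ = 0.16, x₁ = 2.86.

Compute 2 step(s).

f(x) = x³ - 2x² + 4x - 6
x₀ = 0.16, x₁ = 2.86

Secant formula: x_{n+1} = x_n - f(x_n)(x_n - x_{n-1})/(f(x_n) - f(x_{n-1}))

Iteration 1:
  f(0.160000) = -5.407104
  f(2.860000) = 12.474456
  x_2 = 2.860000 - 12.474456×(2.860000 - 0.160000)/(12.474456 - (-5.407104))
       = 0.976438
Iteration 2:
  f(2.860000) = 12.474456
  f(0.976438) = -3.070145
  x_3 = 0.976438 - (-3.070145)×(0.976438 - 2.860000)/(-3.070145 - 12.474456)
       = 1.348452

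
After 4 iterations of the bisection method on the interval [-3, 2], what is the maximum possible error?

Bisection error bound: |error| ≤ (b-a)/2^n
|error| ≤ (2 - (-3))/2^4 = 5/2^4
|error| ≤ 0.3125000000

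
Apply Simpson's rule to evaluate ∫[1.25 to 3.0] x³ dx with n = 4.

f(x) = x³
a = 1.25, b = 3.0, n = 4
h = (b - a)/n = 0.437500

Simpson's rule: (h/3)[f(x₀) + 4f(x₁) + 2f(x₂) + ... + f(xₙ)]

x_0 = 1.2500, f(x_0) = 1.953125, coefficient = 1
x_1 = 1.6875, f(x_1) = 4.805420, coefficient = 4
x_2 = 2.1250, f(x_2) = 9.595703, coefficient = 2
x_3 = 2.5625, f(x_3) = 16.826416, coefficient = 4
x_4 = 3.0000, f(x_4) = 27.000000, coefficient = 1

I ≈ (0.437500/3) × 134.671875 = 19.639648
Exact value: 19.639648
Error: 0.000000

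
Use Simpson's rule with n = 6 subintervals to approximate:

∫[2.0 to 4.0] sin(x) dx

f(x) = sin(x)
a = 2.0, b = 4.0, n = 6
h = (b - a)/n = 0.333333

Simpson's rule: (h/3)[f(x₀) + 4f(x₁) + 2f(x₂) + ... + f(xₙ)]

x_0 = 2.0000, f(x_0) = 0.909297, coefficient = 1
x_1 = 2.3333, f(x_1) = 0.723086, coefficient = 4
x_2 = 2.6667, f(x_2) = 0.457273, coefficient = 2
x_3 = 3.0000, f(x_3) = 0.141120, coefficient = 4
x_4 = 3.3333, f(x_4) = -0.190568, coefficient = 2
x_5 = 3.6667, f(x_5) = -0.501277, coefficient = 4
x_6 = 4.0000, f(x_6) = -0.756802, coefficient = 1

I ≈ (0.333333/3) × 2.137620 = 0.237513
Exact value: 0.237497
Error: 0.000017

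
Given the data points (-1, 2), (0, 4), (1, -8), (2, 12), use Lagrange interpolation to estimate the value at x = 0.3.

Lagrange interpolation formula:
P(x) = Σ yᵢ × Lᵢ(x)
where Lᵢ(x) = Π_{j≠i} (x - xⱼ)/(xᵢ - xⱼ)

L_0(0.3) = (0.3 - 0)/(-1 - 0) × (0.3 - 1)/(-1 - 1) × (0.3 - 2)/(-1 - 2) = -0.059500
L_1(0.3) = (0.3 - (-1))/(0 - (-1)) × (0.3 - 1)/(0 - 1) × (0.3 - 2)/(0 - 2) = 0.773500
L_2(0.3) = (0.3 - (-1))/(1 - (-1)) × (0.3 - 0)/(1 - 0) × (0.3 - 2)/(1 - 2) = 0.331500
L_3(0.3) = (0.3 - (-1))/(2 - (-1)) × (0.3 - 0)/(2 - 0) × (0.3 - 1)/(2 - 1) = -0.045500

P(0.3) = 2×L_0(0.3) + 4×L_1(0.3) + (-8)×L_2(0.3) + 12×L_3(0.3)
P(0.3) = -0.223000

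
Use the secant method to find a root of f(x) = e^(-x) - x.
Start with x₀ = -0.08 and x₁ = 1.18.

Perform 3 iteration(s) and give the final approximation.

f(x) = e^(-x) - x
x₀ = -0.08, x₁ = 1.18

Secant formula: x_{n+1} = x_n - f(x_n)(x_n - x_{n-1})/(f(x_n) - f(x_{n-1}))

Iteration 1:
  f(-0.080000) = 1.163287
  f(1.180000) = -0.872721
  x_2 = 1.180000 - (-0.872721)×(1.180000 - (-0.080000))/(-0.872721 - 1.163287)
       = 0.639909
Iteration 2:
  f(1.180000) = -0.872721
  f(0.639909) = -0.112569
  x_3 = 0.639909 - (-0.112569)×(0.639909 - 1.180000)/(-0.112569 - (-0.872721))
       = 0.559929
Iteration 3:
  f(0.639909) = -0.112569
  f(0.559929) = 0.011321
  x_4 = 0.559929 - 0.011321×(0.559929 - 0.639909)/(0.011321 - (-0.112569))
       = 0.567237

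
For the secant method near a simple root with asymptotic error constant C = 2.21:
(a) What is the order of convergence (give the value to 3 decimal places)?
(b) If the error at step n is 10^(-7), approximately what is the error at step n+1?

(a) Secant method has superlinear convergence with order φ = (1+√5)/2 ≈ 1.618.
    This means |e_{n+1}| ≈ C|e_n|^1.618.

(b) With |e_n| = 10^(-7) and C = 2.21:
    |e_{n+1}| ≈ 2.21 × (10^(-7))^1.618 = 2.21 × 10^(-11.33)

(a) ≈ 1.618 (golden ratio); (b) |e_{n+1}| ≈ 1.043e-11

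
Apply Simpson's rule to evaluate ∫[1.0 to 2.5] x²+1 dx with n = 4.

f(x) = x²+1
a = 1.0, b = 2.5, n = 4
h = (b - a)/n = 0.375000

Simpson's rule: (h/3)[f(x₀) + 4f(x₁) + 2f(x₂) + ... + f(xₙ)]

x_0 = 1.0000, f(x_0) = 2.000000, coefficient = 1
x_1 = 1.3750, f(x_1) = 2.890625, coefficient = 4
x_2 = 1.7500, f(x_2) = 4.062500, coefficient = 2
x_3 = 2.1250, f(x_3) = 5.515625, coefficient = 4
x_4 = 2.5000, f(x_4) = 7.250000, coefficient = 1

I ≈ (0.375000/3) × 51.000000 = 6.375000
Exact value: 6.375000
Error: 0.000000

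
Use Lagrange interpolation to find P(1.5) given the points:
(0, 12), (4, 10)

Lagrange interpolation formula:
P(x) = Σ yᵢ × Lᵢ(x)
where Lᵢ(x) = Π_{j≠i} (x - xⱼ)/(xᵢ - xⱼ)

L_0(1.5) = (1.5 - 4)/(0 - 4) = 0.625000
L_1(1.5) = (1.5 - 0)/(4 - 0) = 0.375000

P(1.5) = 12×L_0(1.5) + 10×L_1(1.5)
P(1.5) = 11.250000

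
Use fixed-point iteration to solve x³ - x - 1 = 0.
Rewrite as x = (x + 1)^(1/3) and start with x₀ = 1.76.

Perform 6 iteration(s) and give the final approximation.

Equation: x³ - x - 1 = 0
Fixed-point form: x = (x + 1)^(1/3)
x₀ = 1.76

x_1 = g(1.760000) = 1.402716
x_2 = g(1.402716) = 1.339371
x_3 = g(1.339371) = 1.327495
x_4 = g(1.327495) = 1.325245
x_5 = g(1.325245) = 1.324818
x_6 = g(1.324818) = 1.324737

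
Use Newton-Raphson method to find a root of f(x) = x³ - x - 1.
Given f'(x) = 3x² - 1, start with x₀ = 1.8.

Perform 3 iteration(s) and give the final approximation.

f(x) = x³ - x - 1
f'(x) = 3x² - 1
x₀ = 1.8

Newton-Raphson formula: x_{n+1} = x_n - f(x_n)/f'(x_n)

Iteration 1:
  f(1.800000) = 3.032000
  f'(1.800000) = 8.720000
  x_1 = 1.800000 - 3.032000/8.720000 = 1.452294
Iteration 2:
  f(1.452294) = 0.610821
  f'(1.452294) = 5.327470
  x_2 = 1.452294 - 0.610821/5.327470 = 1.337639
Iteration 3:
  f(1.337639) = 0.055767
  f'(1.337639) = 4.367831
  x_3 = 1.337639 - 0.055767/4.367831 = 1.324871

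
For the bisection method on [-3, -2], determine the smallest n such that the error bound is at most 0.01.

We need (b-a)/2^n ≤ 0.01
(-2 - (-3))/2^n ≤ 0.01
1/2^n ≤ 0.01
2^n ≥ 100
n ≥ log₂(100) = 6.64
n ≥ 7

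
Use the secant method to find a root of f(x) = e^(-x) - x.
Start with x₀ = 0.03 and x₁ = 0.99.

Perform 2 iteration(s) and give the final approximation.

f(x) = e^(-x) - x
x₀ = 0.03, x₁ = 0.99

Secant formula: x_{n+1} = x_n - f(x_n)(x_n - x_{n-1})/(f(x_n) - f(x_{n-1}))

Iteration 1:
  f(0.030000) = 0.940446
  f(0.990000) = -0.618423
  x_2 = 0.990000 - (-0.618423)×(0.990000 - 0.030000)/(-0.618423 - 0.940446)
       = 0.609156
Iteration 2:
  f(0.990000) = -0.618423
  f(0.609156) = -0.065346
  x_3 = 0.609156 - (-0.065346)×(0.609156 - 0.990000)/(-0.065346 - (-0.618423))
       = 0.564159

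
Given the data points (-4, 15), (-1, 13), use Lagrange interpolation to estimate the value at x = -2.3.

Lagrange interpolation formula:
P(x) = Σ yᵢ × Lᵢ(x)
where Lᵢ(x) = Π_{j≠i} (x - xⱼ)/(xᵢ - xⱼ)

L_0(-2.3) = (-2.3 - (-1))/(-4 - (-1)) = 0.433333
L_1(-2.3) = (-2.3 - (-4))/(-1 - (-4)) = 0.566667

P(-2.3) = 15×L_0(-2.3) + 13×L_1(-2.3)
P(-2.3) = 13.866667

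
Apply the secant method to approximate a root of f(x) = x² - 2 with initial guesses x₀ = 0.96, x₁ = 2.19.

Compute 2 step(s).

f(x) = x² - 2
x₀ = 0.96, x₁ = 2.19

Secant formula: x_{n+1} = x_n - f(x_n)(x_n - x_{n-1})/(f(x_n) - f(x_{n-1}))

Iteration 1:
  f(0.960000) = -1.078400
  f(2.190000) = 2.796100
  x_2 = 2.190000 - 2.796100×(2.190000 - 0.960000)/(2.796100 - (-1.078400))
       = 1.302349
Iteration 2:
  f(2.190000) = 2.796100
  f(1.302349) = -0.303887
  x_3 = 1.302349 - (-0.303887)×(1.302349 - 2.190000)/(-0.303887 - 2.796100)
       = 1.389364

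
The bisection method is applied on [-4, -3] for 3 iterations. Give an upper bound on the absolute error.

Bisection error bound: |error| ≤ (b-a)/2^n
|error| ≤ (-3 - (-4))/2^3 = 1/2^3
|error| ≤ 0.1250000000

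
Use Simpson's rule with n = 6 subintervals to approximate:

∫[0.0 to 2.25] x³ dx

f(x) = x³
a = 0.0, b = 2.25, n = 6
h = (b - a)/n = 0.375000

Simpson's rule: (h/3)[f(x₀) + 4f(x₁) + 2f(x₂) + ... + f(xₙ)]

x_0 = 0.0000, f(x_0) = 0.000000, coefficient = 1
x_1 = 0.3750, f(x_1) = 0.052734, coefficient = 4
x_2 = 0.7500, f(x_2) = 0.421875, coefficient = 2
x_3 = 1.1250, f(x_3) = 1.423828, coefficient = 4
x_4 = 1.5000, f(x_4) = 3.375000, coefficient = 2
x_5 = 1.8750, f(x_5) = 6.591797, coefficient = 4
x_6 = 2.2500, f(x_6) = 11.390625, coefficient = 1

I ≈ (0.375000/3) × 51.257812 = 6.407227
Exact value: 6.407227
Error: 0.000000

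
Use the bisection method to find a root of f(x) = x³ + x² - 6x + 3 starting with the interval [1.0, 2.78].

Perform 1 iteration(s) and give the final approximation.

f(x) = x³ + x² - 6x + 3
Initial interval: [1.0, 2.78]

Iteration 1:
  c_1 = (1.000000 + 2.780000)/2 = 1.890000
  f(c_1) = f(1.890000) = 1.983369
  f(a) × f(c) < 0, new interval: [1.000000, 1.890000]

After 1 iteration(s), the approximation is c_1 = 1.890000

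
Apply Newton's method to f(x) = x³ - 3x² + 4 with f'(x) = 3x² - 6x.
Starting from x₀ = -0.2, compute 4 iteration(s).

f(x) = x³ - 3x² + 4
f'(x) = 3x² - 6x
x₀ = -0.2

Newton-Raphson formula: x_{n+1} = x_n - f(x_n)/f'(x_n)

Iteration 1:
  f(-0.200000) = 3.872000
  f'(-0.200000) = 1.320000
  x_1 = -0.200000 - 3.872000/1.320000 = -3.133333
Iteration 2:
  f(-3.133333) = -56.215704
  f'(-3.133333) = 48.253333
  x_2 = -3.133333 - (-56.215704)/48.253333 = -1.968322
Iteration 3:
  f(-1.968322) = -15.248716
  f'(-1.968322) = 23.432798
  x_3 = -1.968322 - (-15.248716)/23.432798 = -1.317579
Iteration 4:
  f(-1.317579) = -3.495380
  f'(-1.317579) = 13.113518
  x_4 = -1.317579 - (-3.495380)/13.113518 = -1.051031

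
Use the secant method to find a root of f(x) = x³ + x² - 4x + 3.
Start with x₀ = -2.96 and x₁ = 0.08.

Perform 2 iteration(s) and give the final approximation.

f(x) = x³ + x² - 4x + 3
x₀ = -2.96, x₁ = 0.08

Secant formula: x_{n+1} = x_n - f(x_n)(x_n - x_{n-1})/(f(x_n) - f(x_{n-1}))

Iteration 1:
  f(-2.960000) = -2.332736
  f(0.080000) = 2.686912
  x_2 = 0.080000 - 2.686912×(0.080000 - (-2.960000))/(2.686912 - (-2.332736))
       = -1.547248
Iteration 2:
  f(0.080000) = 2.686912
  f(-1.547248) = 7.878893
  x_3 = -1.547248 - 7.878893×(-1.547248 - 0.080000)/(7.878893 - 2.686912)
       = 0.922120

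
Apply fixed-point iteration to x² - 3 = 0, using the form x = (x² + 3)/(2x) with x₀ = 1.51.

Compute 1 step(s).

Equation: x² - 3 = 0
Fixed-point form: x = (x² + 3)/(2x)
x₀ = 1.51

x_1 = g(1.510000) = 1.748377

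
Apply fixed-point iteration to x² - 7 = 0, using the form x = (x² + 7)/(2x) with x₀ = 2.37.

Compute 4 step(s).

Equation: x² - 7 = 0
Fixed-point form: x = (x² + 7)/(2x)
x₀ = 2.37

x_1 = g(2.370000) = 2.661793
x_2 = g(2.661793) = 2.645800
x_3 = g(2.645800) = 2.645751
x_4 = g(2.645751) = 2.645751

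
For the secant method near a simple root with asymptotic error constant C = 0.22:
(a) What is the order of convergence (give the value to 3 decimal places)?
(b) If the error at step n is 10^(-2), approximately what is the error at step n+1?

(a) Secant method has superlinear convergence with order φ = (1+√5)/2 ≈ 1.618.
    This means |e_{n+1}| ≈ C|e_n|^1.618.

(b) With |e_n| = 10^(-2) and C = 0.22:
    |e_{n+1}| ≈ 0.22 × (10^(-2))^1.618 = 0.22 × 10^(-3.24)

(a) ≈ 1.618 (golden ratio); (b) |e_{n+1}| ≈ 1.277e-04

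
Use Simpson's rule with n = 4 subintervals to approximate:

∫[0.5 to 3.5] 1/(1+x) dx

f(x) = 1/(1+x)
a = 0.5, b = 3.5, n = 4
h = (b - a)/n = 0.750000

Simpson's rule: (h/3)[f(x₀) + 4f(x₁) + 2f(x₂) + ... + f(xₙ)]

x_0 = 0.5000, f(x_0) = 0.666667, coefficient = 1
x_1 = 1.2500, f(x_1) = 0.444444, coefficient = 4
x_2 = 2.0000, f(x_2) = 0.333333, coefficient = 2
x_3 = 2.7500, f(x_3) = 0.266667, coefficient = 4
x_4 = 3.5000, f(x_4) = 0.222222, coefficient = 1

I ≈ (0.750000/3) × 4.400000 = 1.100000
Exact value: 1.098612
Error: 0.001388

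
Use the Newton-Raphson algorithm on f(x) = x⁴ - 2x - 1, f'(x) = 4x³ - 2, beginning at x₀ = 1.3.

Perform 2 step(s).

f(x) = x⁴ - 2x - 1
f'(x) = 4x³ - 2
x₀ = 1.3

Newton-Raphson formula: x_{n+1} = x_n - f(x_n)/f'(x_n)

Iteration 1:
  f(1.300000) = -0.743900
  f'(1.300000) = 6.788000
  x_1 = 1.300000 - (-0.743900)/6.788000 = 1.409590
Iteration 2:
  f(1.409590) = 0.128771
  f'(1.409590) = 9.203116
  x_2 = 1.409590 - 0.128771/9.203116 = 1.395598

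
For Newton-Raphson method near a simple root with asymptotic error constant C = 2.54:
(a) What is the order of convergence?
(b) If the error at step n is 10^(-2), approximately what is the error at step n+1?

(a) Newton-Raphson has quadratic (order 2) convergence near simple roots.
    This means |e_{n+1}| ≈ C|e_n|².

(b) With |e_n| = 10^(-2) and C = 2.54:
    |e_{n+1}| ≈ 2.54 × (10^(-2))² = 2.54 × 10^(-4)

(a) 2 (quadratic); (b) |e_{n+1}| ≈ 2.540e-04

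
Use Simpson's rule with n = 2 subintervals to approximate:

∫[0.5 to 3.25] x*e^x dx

f(x) = x*e^x
a = 0.5, b = 3.25, n = 2
h = (b - a)/n = 1.375000

Simpson's rule: (h/3)[f(x₀) + 4f(x₁) + 2f(x₂) + ... + f(xₙ)]

x_0 = 0.5000, f(x_0) = 0.824361, coefficient = 1
x_1 = 1.8750, f(x_1) = 12.226536, coefficient = 4
x_2 = 3.2500, f(x_2) = 83.818605, coefficient = 1

I ≈ (1.375000/3) × 133.549109 = 61.210008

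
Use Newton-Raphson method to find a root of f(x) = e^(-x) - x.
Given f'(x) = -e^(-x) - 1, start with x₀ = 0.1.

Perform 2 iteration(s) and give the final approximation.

f(x) = e^(-x) - x
f'(x) = -e^(-x) - 1
x₀ = 0.1

Newton-Raphson formula: x_{n+1} = x_n - f(x_n)/f'(x_n)

Iteration 1:
  f(0.100000) = 0.804837
  f'(0.100000) = -1.904837
  x_1 = 0.100000 - 0.804837/(-1.904837) = 0.522523
Iteration 2:
  f(0.522523) = 0.070500
  f'(0.522523) = -1.593023
  x_2 = 0.522523 - 0.070500/(-1.593023) = 0.566778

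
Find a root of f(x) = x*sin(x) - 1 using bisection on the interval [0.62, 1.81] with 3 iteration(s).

f(x) = x*sin(x) - 1
Initial interval: [0.62, 1.81]

Iteration 1:
  c_1 = (0.620000 + 1.810000)/2 = 1.215000
  f(c_1) = f(1.215000) = 0.138904
  f(a) × f(c) < 0, new interval: [0.620000, 1.215000]
Iteration 2:
  c_2 = (0.620000 + 1.215000)/2 = 0.917500
  f(c_2) = f(0.917500) = -0.271427
  f(a) × f(c) ≥ 0, new interval: [0.917500, 1.215000]
Iteration 3:
  c_3 = (0.917500 + 1.215000)/2 = 1.066250
  f(c_3) = f(1.066250) = -0.066611
  f(a) × f(c) ≥ 0, new interval: [1.066250, 1.215000]

After 3 iteration(s), the approximation is c_3 = 1.066250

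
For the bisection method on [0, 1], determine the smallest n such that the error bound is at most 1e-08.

We need (b-a)/2^n ≤ 1e-08
(1 - 0)/2^n ≤ 1e-08
1/2^n ≤ 1e-08
2^n ≥ 100000000
n ≥ log₂(100000000) = 26.58
n ≥ 27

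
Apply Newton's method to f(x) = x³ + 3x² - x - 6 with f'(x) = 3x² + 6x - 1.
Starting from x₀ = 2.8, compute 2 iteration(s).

f(x) = x³ + 3x² - x - 6
f'(x) = 3x² + 6x - 1
x₀ = 2.8

Newton-Raphson formula: x_{n+1} = x_n - f(x_n)/f'(x_n)

Iteration 1:
  f(2.800000) = 36.672000
  f'(2.800000) = 39.320000
  x_1 = 2.800000 - 36.672000/39.320000 = 1.867345
Iteration 2:
  f(1.867345) = 9.104974
  f'(1.867345) = 20.665000
  x_2 = 1.867345 - 9.104974/20.665000 = 1.426746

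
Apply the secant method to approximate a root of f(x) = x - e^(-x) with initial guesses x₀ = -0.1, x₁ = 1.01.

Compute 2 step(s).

f(x) = x - e^(-x)
x₀ = -0.1, x₁ = 1.01

Secant formula: x_{n+1} = x_n - f(x_n)(x_n - x_{n-1})/(f(x_n) - f(x_{n-1}))

Iteration 1:
  f(-0.100000) = -1.205171
  f(1.010000) = 0.645781
  x_2 = 1.010000 - 0.645781×(1.010000 - (-0.100000))/(0.645781 - (-1.205171))
       = 0.622731
Iteration 2:
  f(1.010000) = 0.645781
  f(0.622731) = 0.086253
  x_3 = 0.622731 - 0.086253×(0.622731 - 1.010000)/(0.086253 - 0.645781)
       = 0.563032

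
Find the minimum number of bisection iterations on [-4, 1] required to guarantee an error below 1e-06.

We need (b-a)/2^n ≤ 1e-06
(1 - (-4))/2^n ≤ 1e-06
5/2^n ≤ 1e-06
2^n ≥ 5000000
n ≥ log₂(5000000) = 22.25
n ≥ 23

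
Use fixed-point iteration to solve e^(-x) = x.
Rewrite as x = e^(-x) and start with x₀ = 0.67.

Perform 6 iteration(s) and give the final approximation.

Equation: e^(-x) = x
Fixed-point form: x = e^(-x)
x₀ = 0.67

x_1 = g(0.670000) = 0.511709
x_2 = g(0.511709) = 0.599470
x_3 = g(0.599470) = 0.549102
x_4 = g(0.549102) = 0.577468
x_5 = g(0.577468) = 0.561318
x_6 = g(0.561318) = 0.570457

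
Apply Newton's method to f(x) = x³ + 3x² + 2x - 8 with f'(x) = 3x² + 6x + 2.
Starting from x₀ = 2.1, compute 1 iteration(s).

f(x) = x³ + 3x² + 2x - 8
f'(x) = 3x² + 6x + 2
x₀ = 2.1

Newton-Raphson formula: x_{n+1} = x_n - f(x_n)/f'(x_n)

Iteration 1:
  f(2.100000) = 18.691000
  f'(2.100000) = 27.830000
  x_1 = 2.100000 - 18.691000/27.830000 = 1.428387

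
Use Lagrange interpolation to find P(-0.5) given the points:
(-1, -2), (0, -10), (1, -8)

Lagrange interpolation formula:
P(x) = Σ yᵢ × Lᵢ(x)
where Lᵢ(x) = Π_{j≠i} (x - xⱼ)/(xᵢ - xⱼ)

L_0(-0.5) = (-0.5 - 0)/(-1 - 0) × (-0.5 - 1)/(-1 - 1) = 0.375000
L_1(-0.5) = (-0.5 - (-1))/(0 - (-1)) × (-0.5 - 1)/(0 - 1) = 0.750000
L_2(-0.5) = (-0.5 - (-1))/(1 - (-1)) × (-0.5 - 0)/(1 - 0) = -0.125000

P(-0.5) = (-2)×L_0(-0.5) + (-10)×L_1(-0.5) + (-8)×L_2(-0.5)
P(-0.5) = -7.250000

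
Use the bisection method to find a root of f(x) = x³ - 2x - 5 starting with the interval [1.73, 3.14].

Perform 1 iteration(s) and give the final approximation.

f(x) = x³ - 2x - 5
Initial interval: [1.73, 3.14]

Iteration 1:
  c_1 = (1.730000 + 3.140000)/2 = 2.435000
  f(c_1) = f(2.435000) = 4.567663
  f(a) × f(c) < 0, new interval: [1.730000, 2.435000]

After 1 iteration(s), the approximation is c_1 = 2.435000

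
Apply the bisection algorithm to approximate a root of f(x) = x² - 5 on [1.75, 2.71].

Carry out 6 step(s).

f(x) = x² - 5
Initial interval: [1.75, 2.71]

Iteration 1:
  c_1 = (1.750000 + 2.710000)/2 = 2.230000
  f(c_1) = f(2.230000) = -0.027100
  f(a) × f(c) ≥ 0, new interval: [2.230000, 2.710000]
Iteration 2:
  c_2 = (2.230000 + 2.710000)/2 = 2.470000
  f(c_2) = f(2.470000) = 1.100900
  f(a) × f(c) < 0, new interval: [2.230000, 2.470000]
Iteration 3:
  c_3 = (2.230000 + 2.470000)/2 = 2.350000
  f(c_3) = f(2.350000) = 0.522500
  f(a) × f(c) < 0, new interval: [2.230000, 2.350000]
Iteration 4:
  c_4 = (2.230000 + 2.350000)/2 = 2.290000
  f(c_4) = f(2.290000) = 0.244100
  f(a) × f(c) < 0, new interval: [2.230000, 2.290000]
Iteration 5:
  c_5 = (2.230000 + 2.290000)/2 = 2.260000
  f(c_5) = f(2.260000) = 0.107600
  f(a) × f(c) < 0, new interval: [2.230000, 2.260000]
Iteration 6:
  c_6 = (2.230000 + 2.260000)/2 = 2.245000
  f(c_6) = f(2.245000) = 0.040025
  f(a) × f(c) < 0, new interval: [2.230000, 2.245000]

After 6 iteration(s), the approximation is c_6 = 2.245000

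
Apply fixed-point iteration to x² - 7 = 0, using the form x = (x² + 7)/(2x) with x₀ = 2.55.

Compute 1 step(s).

Equation: x² - 7 = 0
Fixed-point form: x = (x² + 7)/(2x)
x₀ = 2.55

x_1 = g(2.550000) = 2.647549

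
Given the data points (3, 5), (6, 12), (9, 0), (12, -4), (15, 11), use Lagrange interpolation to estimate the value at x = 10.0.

Lagrange interpolation formula:
P(x) = Σ yᵢ × Lᵢ(x)
where Lᵢ(x) = Π_{j≠i} (x - xⱼ)/(xᵢ - xⱼ)

L_0(10.0) = (10.0 - 6)/(3 - 6) × (10.0 - 9)/(3 - 9) × (10.0 - 12)/(3 - 12) × (10.0 - 15)/(3 - 15) = 0.020576
L_1(10.0) = (10.0 - 3)/(6 - 3) × (10.0 - 9)/(6 - 9) × (10.0 - 12)/(6 - 12) × (10.0 - 15)/(6 - 15) = -0.144033
L_2(10.0) = (10.0 - 3)/(9 - 3) × (10.0 - 6)/(9 - 6) × (10.0 - 12)/(9 - 12) × (10.0 - 15)/(9 - 15) = 0.864198
L_3(10.0) = (10.0 - 3)/(12 - 3) × (10.0 - 6)/(12 - 6) × (10.0 - 9)/(12 - 9) × (10.0 - 15)/(12 - 15) = 0.288066
L_4(10.0) = (10.0 - 3)/(15 - 3) × (10.0 - 6)/(15 - 6) × (10.0 - 9)/(15 - 9) × (10.0 - 12)/(15 - 12) = -0.028807

P(10.0) = 5×L_0(10.0) + 12×L_1(10.0) + 0×L_2(10.0) + (-4)×L_3(10.0) + 11×L_4(10.0)
P(10.0) = -3.094650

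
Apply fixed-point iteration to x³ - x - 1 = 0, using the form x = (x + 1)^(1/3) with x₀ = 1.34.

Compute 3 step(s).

Equation: x³ - x - 1 = 0
Fixed-point form: x = (x + 1)^(1/3)
x₀ = 1.34

x_1 = g(1.340000) = 1.327614
x_2 = g(1.327614) = 1.325268
x_3 = g(1.325268) = 1.324822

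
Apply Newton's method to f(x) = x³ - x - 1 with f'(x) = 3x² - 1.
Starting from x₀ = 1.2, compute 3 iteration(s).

f(x) = x³ - x - 1
f'(x) = 3x² - 1
x₀ = 1.2

Newton-Raphson formula: x_{n+1} = x_n - f(x_n)/f'(x_n)

Iteration 1:
  f(1.200000) = -0.472000
  f'(1.200000) = 3.320000
  x_1 = 1.200000 - (-0.472000)/3.320000 = 1.342169
Iteration 2:
  f(1.342169) = 0.075636
  f'(1.342169) = 4.404250
  x_2 = 1.342169 - 0.075636/4.404250 = 1.324995
Iteration 3:
  f(1.324995) = 0.001182
  f'(1.324995) = 4.266837
  x_3 = 1.324995 - 0.001182/4.266837 = 1.324718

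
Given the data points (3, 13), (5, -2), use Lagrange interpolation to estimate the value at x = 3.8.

Lagrange interpolation formula:
P(x) = Σ yᵢ × Lᵢ(x)
where Lᵢ(x) = Π_{j≠i} (x - xⱼ)/(xᵢ - xⱼ)

L_0(3.8) = (3.8 - 5)/(3 - 5) = 0.600000
L_1(3.8) = (3.8 - 3)/(5 - 3) = 0.400000

P(3.8) = 13×L_0(3.8) + (-2)×L_1(3.8)
P(3.8) = 7.000000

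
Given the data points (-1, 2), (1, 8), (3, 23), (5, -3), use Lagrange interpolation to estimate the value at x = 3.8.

Lagrange interpolation formula:
P(x) = Σ yᵢ × Lᵢ(x)
where Lᵢ(x) = Π_{j≠i} (x - xⱼ)/(xᵢ - xⱼ)

L_0(3.8) = (3.8 - 1)/(-1 - 1) × (3.8 - 3)/(-1 - 3) × (3.8 - 5)/(-1 - 5) = 0.056000
L_1(3.8) = (3.8 - (-1))/(1 - (-1)) × (3.8 - 3)/(1 - 3) × (3.8 - 5)/(1 - 5) = -0.288000
L_2(3.8) = (3.8 - (-1))/(3 - (-1)) × (3.8 - 1)/(3 - 1) × (3.8 - 5)/(3 - 5) = 1.008000
L_3(3.8) = (3.8 - (-1))/(5 - (-1)) × (3.8 - 1)/(5 - 1) × (3.8 - 3)/(5 - 3) = 0.224000

P(3.8) = 2×L_0(3.8) + 8×L_1(3.8) + 23×L_2(3.8) + (-3)×L_3(3.8)
P(3.8) = 20.320000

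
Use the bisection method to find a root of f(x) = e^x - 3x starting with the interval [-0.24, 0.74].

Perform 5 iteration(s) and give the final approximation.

f(x) = e^x - 3x
Initial interval: [-0.24, 0.74]

Iteration 1:
  c_1 = (-0.240000 + 0.740000)/2 = 0.250000
  f(c_1) = f(0.250000) = 0.534025
  f(a) × f(c) ≥ 0, new interval: [0.250000, 0.740000]
Iteration 2:
  c_2 = (0.250000 + 0.740000)/2 = 0.495000
  f(c_2) = f(0.495000) = 0.155498
  f(a) × f(c) ≥ 0, new interval: [0.495000, 0.740000]
Iteration 3:
  c_3 = (0.495000 + 0.740000)/2 = 0.617500
  f(c_3) = f(0.617500) = 0.001787
  f(a) × f(c) ≥ 0, new interval: [0.617500, 0.740000]
Iteration 4:
  c_4 = (0.617500 + 0.740000)/2 = 0.678750
  f(c_4) = f(0.678750) = -0.064838
  f(a) × f(c) < 0, new interval: [0.617500, 0.678750]
Iteration 5:
  c_5 = (0.617500 + 0.678750)/2 = 0.648125
  f(c_5) = f(0.648125) = -0.032422
  f(a) × f(c) < 0, new interval: [0.617500, 0.648125]

After 5 iteration(s), the approximation is c_5 = 0.648125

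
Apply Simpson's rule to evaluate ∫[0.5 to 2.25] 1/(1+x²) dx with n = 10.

f(x) = 1/(1+x²)
a = 0.5, b = 2.25, n = 10
h = (b - a)/n = 0.175000

Simpson's rule: (h/3)[f(x₀) + 4f(x₁) + 2f(x₂) + ... + f(xₙ)]

x_0 = 0.5000, f(x_0) = 0.800000, coefficient = 1
x_1 = 0.6750, f(x_1) = 0.686990, coefficient = 4
x_2 = 0.8500, f(x_2) = 0.580552, coefficient = 2
x_3 = 1.0250, f(x_3) = 0.487656, coefficient = 4
x_4 = 1.2000, f(x_4) = 0.409836, coefficient = 2
x_5 = 1.3750, f(x_5) = 0.345946, coefficient = 4
x_6 = 1.5500, f(x_6) = 0.293902, coefficient = 2
x_7 = 1.7250, f(x_7) = 0.251533, coefficient = 4
x_8 = 1.9000, f(x_8) = 0.216920, coefficient = 2
x_9 = 2.0750, f(x_9) = 0.188479, coefficient = 4
x_10 = 2.2500, f(x_10) = 0.164948, coefficient = 1

I ≈ (0.175000/3) × 11.809783 = 0.688904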